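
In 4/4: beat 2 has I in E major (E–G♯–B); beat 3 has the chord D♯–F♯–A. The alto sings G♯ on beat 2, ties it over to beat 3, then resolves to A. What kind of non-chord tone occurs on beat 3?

Retardation.

The harmony at that moment is D♯ diminished triad (D♯, F♯, A); G♯ is not a chord tone.
It is held over (the same pitch as the preceding G♯) and left by step up to A.
Held over from the previous chord and resolving up by step — a retardation.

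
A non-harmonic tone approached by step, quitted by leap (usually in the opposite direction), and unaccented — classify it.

Escape tone.

Approach: by step. Departure: by leap. Metric position: weak.
Step in, leap out, from a weak position — an escape tone (échappée). (It is the mirror image of the appoggiatura, which leaps in and steps out on a strong beat.)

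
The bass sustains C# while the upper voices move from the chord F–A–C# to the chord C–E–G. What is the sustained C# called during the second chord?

Pedal tone (pedal point).

The harmony at that moment is C major triad (C, E, G); C# is not a chord tone.
It is held over (the same pitch as the preceding C#) and then sustained as the same pitch into the next harmony.
Sustained through a change of harmony — a pedal tone.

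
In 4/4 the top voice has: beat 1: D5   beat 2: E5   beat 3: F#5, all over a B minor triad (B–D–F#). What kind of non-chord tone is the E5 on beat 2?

The harmony at that moment is B minor triad (B, D, F#); E5 is not a chord tone.
It is approached by step up from D5 and left by step up to F#5.
Step in, step out in the same direction — a passing tone.

Passing tone.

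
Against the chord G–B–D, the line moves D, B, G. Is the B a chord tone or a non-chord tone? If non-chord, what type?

G major triad contains G, B, D; B is the third, so it is a chord tone.

Chord tone (the third of G major triad).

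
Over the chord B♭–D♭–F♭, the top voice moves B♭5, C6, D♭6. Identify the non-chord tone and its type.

The harmony at that moment is B♭ diminished triad (B♭, D♭, F♭); C6 is not a chord tone.
It is approached by step up from B♭5 and left by step up to D♭6.
Step in, step out in the same direction — a passing tone.

C6 is a passing tone.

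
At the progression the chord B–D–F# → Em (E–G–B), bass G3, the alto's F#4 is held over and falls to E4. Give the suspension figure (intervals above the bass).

At the second chord the bass is G3. The suspended F#4 lies a seventh above the bass; after resolving down by step to E4, the interval above the bass becomes a sixth.
Suspension figures are named by those two intervals: 7–6.

7–6 suspension.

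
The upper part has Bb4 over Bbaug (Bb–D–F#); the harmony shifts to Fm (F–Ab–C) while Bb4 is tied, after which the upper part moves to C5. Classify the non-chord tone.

The harmony at that moment is F minor triad (F, Ab, C); Bb4 is not a chord tone.
It is held over (the same pitch as the preceding Bb4) and left by step up to C5.
Held over from the previous chord and resolving up by step — a retardation.

Bb4 is a retardation.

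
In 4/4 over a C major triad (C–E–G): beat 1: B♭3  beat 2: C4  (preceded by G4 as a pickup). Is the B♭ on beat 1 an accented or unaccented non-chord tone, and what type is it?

The harmony at that moment is C major triad (C, E, G); B♭3 is not a chord tone.
It is approached by leap down from G4 and left by step up to C4.
Leap in, step out — an appoggiatura.
It falls on the downbeat, so it is accented.

Accented appoggiatura.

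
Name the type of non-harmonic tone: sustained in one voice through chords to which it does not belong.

Approach: none. Departure: none — a single pitch is sustained while the chords change around it, passing through harmonies that do not contain it.
No melodic motion at all; the dissonance is created entirely by the moving harmonies against the stationary note — a pedal tone (pedal point).

Pedal tone.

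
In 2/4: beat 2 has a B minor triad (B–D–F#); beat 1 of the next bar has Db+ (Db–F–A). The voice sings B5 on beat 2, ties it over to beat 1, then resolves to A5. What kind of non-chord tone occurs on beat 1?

Suspension.

The harmony at that moment is Db augmented triad (Db, F, A); B5 is not a chord tone.
It is held over (the same pitch as the preceding B5) and left by step down to A5.
Held over from the previous chord and resolving down by step — a suspension.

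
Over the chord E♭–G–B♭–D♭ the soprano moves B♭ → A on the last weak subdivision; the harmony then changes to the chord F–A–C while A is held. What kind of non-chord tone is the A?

A is an anticipation.

The harmony at that moment is E♭ dominant seventh chord (E♭, G, B♭, D♭); A is not a chord tone.
It is approached by step down from B♭ and then sustained as the same pitch into the next harmony.
Arriving early and becoming a chord tone when the harmony changes — an anticipation.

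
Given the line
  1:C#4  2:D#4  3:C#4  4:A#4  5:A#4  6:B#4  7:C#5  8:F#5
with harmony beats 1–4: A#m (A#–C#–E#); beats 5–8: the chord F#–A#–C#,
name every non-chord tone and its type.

D#4 (beat 2) — neighbor tone; B#4 (beat 6) — passing tone.

The harmony at that moment is A# minor triad (A#, C#, E#); D#4 is not a chord tone.
It is approached by step up from C#4 and left by step down to C#4.
Step away and step back to the same note — a neighbor tone (upper neighbor).
The harmony at that moment is F# major triad (F#, A#, C#); B#4 is not a chord tone.
It is approached by step up from A#4 and left by step up to C#5.
Step in, step out in the same direction — a passing tone.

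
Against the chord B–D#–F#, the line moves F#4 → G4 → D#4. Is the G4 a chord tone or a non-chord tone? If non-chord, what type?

Non-chord tone — an escape tone.

The harmony at that moment is B major triad (B, D#, F#); G4 is not a chord tone.
It is approached by step up from F#4 and left by leap down to D#4.
Step in, leap out — an escape tone.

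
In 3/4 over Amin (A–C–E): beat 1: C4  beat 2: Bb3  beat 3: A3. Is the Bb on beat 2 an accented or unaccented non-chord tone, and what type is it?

The harmony at that moment is A minor triad (A, C, E); Bb3 is not a chord tone.
It is approached by step down from C4 and left by step down to A3.
Step in, step out in the same direction — a passing tone.
It falls on a weak beat, so it is unaccented.

Unaccented passing tone.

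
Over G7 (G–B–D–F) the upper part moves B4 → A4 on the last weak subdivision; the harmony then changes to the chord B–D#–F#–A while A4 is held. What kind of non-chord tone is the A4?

The harmony at that moment is G dominant seventh chord (G, B, D, F); A4 is not a chord tone.
It is approached by step down from B4 and then sustained as the same pitch into the next harmony.
Arriving early and becoming a chord tone when the harmony changes — an anticipation.

A4 is an anticipation.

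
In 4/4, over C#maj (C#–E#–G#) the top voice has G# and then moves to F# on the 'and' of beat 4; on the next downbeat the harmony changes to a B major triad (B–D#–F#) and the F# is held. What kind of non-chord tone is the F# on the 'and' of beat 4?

Anticipation.

The harmony at that moment is C# major triad (C#, E#, G#); F# is not a chord tone.
It is approached by step down from G# and then sustained as the same pitch into the next harmony.
Arriving early and becoming a chord tone when the harmony changes — an anticipation.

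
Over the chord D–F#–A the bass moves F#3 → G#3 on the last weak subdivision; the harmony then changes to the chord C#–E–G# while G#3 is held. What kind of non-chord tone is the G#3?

The harmony at that moment is D major triad (D, F#, A); G#3 is not a chord tone.
It is approached by step up from F#3 and then sustained as the same pitch into the next harmony.
Arriving early and becoming a chord tone when the harmony changes — an anticipation.

G#3 is an anticipation.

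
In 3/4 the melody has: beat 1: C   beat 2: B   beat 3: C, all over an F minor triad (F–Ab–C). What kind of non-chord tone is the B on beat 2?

The harmony at that moment is F minor triad (F, Ab, C); B is not a chord tone.
It is approached by step down from C and left by step up to C.
Step away and step back to the same note — a neighbor tone (lower neighbor).

Lower neighbor tone.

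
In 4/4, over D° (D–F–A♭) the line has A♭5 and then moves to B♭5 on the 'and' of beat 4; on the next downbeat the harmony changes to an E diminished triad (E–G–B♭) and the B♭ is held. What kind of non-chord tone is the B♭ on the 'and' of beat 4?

Anticipation.

The harmony at that moment is D diminished triad (D, F, A♭); B♭5 is not a chord tone.
It is approached by step up from A♭5 and then sustained as the same pitch into the next harmony.
Arriving early and becoming a chord tone when the harmony changes — an anticipation.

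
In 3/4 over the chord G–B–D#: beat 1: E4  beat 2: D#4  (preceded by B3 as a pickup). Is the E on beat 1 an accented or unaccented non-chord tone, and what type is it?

Accented appoggiatura.

The harmony at that moment is G augmented triad (G, B, D#); E4 is not a chord tone.
It is approached by leap up from B3 and left by step down to D#4.
Leap in, step out — an appoggiatura.
It falls on the downbeat, so it is accented.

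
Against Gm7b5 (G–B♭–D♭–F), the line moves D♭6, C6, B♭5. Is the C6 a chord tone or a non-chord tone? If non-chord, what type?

The harmony at that moment is G half-diminished seventh chord (G, B♭, D♭, F); C6 is not a chord tone.
It is approached by step down from D♭6 and left by step down to B♭5.
Step in, step out in the same direction — a passing tone.

Non-chord tone — a passing tone.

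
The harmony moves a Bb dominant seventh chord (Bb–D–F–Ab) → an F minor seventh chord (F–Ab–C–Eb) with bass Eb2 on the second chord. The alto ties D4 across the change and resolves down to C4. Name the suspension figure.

7–6 suspension.

At the second chord the bass is Eb2. The suspended D4 lies a seventh above the bass; after resolving down by step to C4, the interval above the bass becomes a sixth.
Suspension figures are named by those two intervals: 7–6.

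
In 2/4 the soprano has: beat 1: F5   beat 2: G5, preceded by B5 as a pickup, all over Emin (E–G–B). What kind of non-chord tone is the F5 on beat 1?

Appoggiatura.

The harmony at that moment is E minor triad (E, G, B); F5 is not a chord tone.
It is approached by leap down from B5 and left by step up to G5.
Leap in, step out, metrically accented — an appoggiatura.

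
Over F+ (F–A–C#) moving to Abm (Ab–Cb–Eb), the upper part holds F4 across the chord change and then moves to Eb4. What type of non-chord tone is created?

The harmony at that moment is Ab minor triad (Ab, Cb, Eb); F4 is not a chord tone.
It is held over (the same pitch as the preceding F4) and left by step down to Eb4.
Held over from the previous chord and resolving down by step — a suspension.

F4 is a suspension.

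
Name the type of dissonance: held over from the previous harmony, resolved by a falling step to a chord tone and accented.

Approach: by preparation — the pitch is first a chord tone, then held (tied or repeated) while the harmony changes under it. Departure: down by step. Metric position: strong.
A prepared dissonance that resolves downward by step — a suspension. (The same figure resolving upward would be a retardation.)

Suspension.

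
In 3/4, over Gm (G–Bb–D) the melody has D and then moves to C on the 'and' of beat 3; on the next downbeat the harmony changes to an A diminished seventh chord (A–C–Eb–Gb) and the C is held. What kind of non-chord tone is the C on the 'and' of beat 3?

Anticipation.

The harmony at that moment is G minor triad (G, Bb, D); C is not a chord tone.
It is approached by step down from D and then sustained as the same pitch into the next harmony.
Arriving early and becoming a chord tone when the harmony changes — an anticipation.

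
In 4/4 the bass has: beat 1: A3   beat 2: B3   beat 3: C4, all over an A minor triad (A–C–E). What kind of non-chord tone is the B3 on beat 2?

Passing tone.

The harmony at that moment is A minor triad (A, C, E); B3 is not a chord tone.
It is approached by step up from A3 and left by step up to C4.
Step in, step out in the same direction — a passing tone.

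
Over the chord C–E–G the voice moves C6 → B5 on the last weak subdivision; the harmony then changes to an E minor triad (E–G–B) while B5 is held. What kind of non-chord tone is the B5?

B5 is an anticipation.

The harmony at that moment is C major triad (C, E, G); B5 is not a chord tone.
It is approached by step down from C6 and then sustained as the same pitch into the next harmony.
Arriving early and becoming a chord tone when the harmony changes — an anticipation.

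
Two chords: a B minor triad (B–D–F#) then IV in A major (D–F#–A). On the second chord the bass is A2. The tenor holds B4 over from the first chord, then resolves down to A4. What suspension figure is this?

9–8 suspension.

At the second chord the bass is A2. The suspended B4 lies a ninth above the bass; after resolving down by step to A4, the interval above the bass becomes an octave.
Suspension figures are named by those two intervals: 9–8.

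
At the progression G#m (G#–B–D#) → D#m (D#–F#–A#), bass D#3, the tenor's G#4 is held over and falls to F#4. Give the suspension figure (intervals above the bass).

4–3 suspension.

At the second chord the bass is D#3. The suspended G#4 lies a fourth above the bass; after resolving down by step to F#4, the interval above the bass becomes a third.
Suspension figures are named by those two intervals: 4–3.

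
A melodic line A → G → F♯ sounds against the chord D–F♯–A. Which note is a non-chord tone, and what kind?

G is a passing tone.

The harmony at that moment is D major triad (D, F♯, A); G is not a chord tone.
It is approached by step down from A and left by step down to F♯.
Step in, step out in the same direction — a passing tone.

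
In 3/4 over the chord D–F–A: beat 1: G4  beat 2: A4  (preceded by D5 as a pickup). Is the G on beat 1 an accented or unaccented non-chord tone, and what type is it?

Accented appoggiatura.

The harmony at that moment is D minor triad (D, F, A); G4 is not a chord tone.
It is approached by leap down from D5 and left by step up to A4.
Leap in, step out — an appoggiatura.
It falls on the downbeat, so it is accented.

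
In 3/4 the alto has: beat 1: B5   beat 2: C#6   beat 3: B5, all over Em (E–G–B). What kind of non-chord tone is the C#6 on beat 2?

Upper neighbor tone.

The harmony at that moment is E minor triad (E, G, B); C#6 is not a chord tone.
It is approached by step up from B5 and left by step down to B5.
Step away and step back to the same note — a neighbor tone (upper neighbor).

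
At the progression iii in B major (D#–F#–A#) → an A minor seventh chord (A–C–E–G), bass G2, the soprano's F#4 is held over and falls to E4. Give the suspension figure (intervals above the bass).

7–6 suspension.

At the second chord the bass is G2. The suspended F#4 lies a seventh above the bass; after resolving down by step to E4, the interval above the bass becomes a sixth.
Suspension figures are named by those two intervals: 7–6.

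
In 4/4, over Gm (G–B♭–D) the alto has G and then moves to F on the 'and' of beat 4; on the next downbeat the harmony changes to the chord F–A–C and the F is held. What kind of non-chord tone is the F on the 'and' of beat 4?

The harmony at that moment is G minor triad (G, B♭, D); F is not a chord tone.
It is approached by step down from G and then sustained as the same pitch into the next harmony.
Arriving early and becoming a chord tone when the harmony changes — an anticipation.

Anticipation.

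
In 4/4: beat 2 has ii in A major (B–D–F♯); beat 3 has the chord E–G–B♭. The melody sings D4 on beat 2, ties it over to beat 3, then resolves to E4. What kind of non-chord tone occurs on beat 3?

Retardation.

The harmony at that moment is E diminished triad (E, G, B♭); D4 is not a chord tone.
It is held over (the same pitch as the preceding D4) and left by step up to E4.
Held over from the previous chord and resolving up by step — a retardation.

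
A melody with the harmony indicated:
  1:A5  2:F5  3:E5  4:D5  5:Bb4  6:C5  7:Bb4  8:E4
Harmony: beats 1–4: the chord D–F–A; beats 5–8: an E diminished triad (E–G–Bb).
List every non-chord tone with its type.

The harmony at that moment is D minor triad (D, F, A); E5 is not a chord tone.
It is approached by step down from F5 and left by step down to D5.
Step in, step out in the same direction — a passing tone.
The harmony at that moment is E diminished triad (E, G, Bb); C5 is not a chord tone.
It is approached by step up from Bb4 and left by step down to Bb4.
Step away and step back to the same note — a neighbor tone (upper neighbor).

E5 (beat 3) — passing tone; C5 (beat 6) — neighbor tone.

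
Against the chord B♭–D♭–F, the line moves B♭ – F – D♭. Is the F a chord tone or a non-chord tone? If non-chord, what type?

Bb minor triad contains B♭, D♭, F; F is the fifth, so it is a chord tone.

Chord tone (the fifth of Bb minor triad).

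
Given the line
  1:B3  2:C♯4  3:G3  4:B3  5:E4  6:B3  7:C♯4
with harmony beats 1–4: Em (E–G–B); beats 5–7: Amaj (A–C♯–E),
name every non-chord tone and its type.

C♯4 (beat 2) — escape tone; B3 (beat 6) — appoggiatura.

The harmony at that moment is E minor triad (E, G, B); C♯4 is not a chord tone.
It is approached by step up from B3 and left by leap down to G3.
Step in, leap out — an escape tone.
The harmony at that moment is A major triad (A, C♯, E); B3 is not a chord tone.
It is approached by leap down from E4 and left by step up to C♯4.
Leap in, step out — an appoggiatura.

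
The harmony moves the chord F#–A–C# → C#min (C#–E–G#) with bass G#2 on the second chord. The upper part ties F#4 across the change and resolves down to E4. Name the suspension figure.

7–6 suspension.

At the second chord the bass is G#2. The suspended F#4 lies a seventh above the bass; after resolving down by step to E4, the interval above the bass becomes a sixth.
Suspension figures are named by those two intervals: 7–6.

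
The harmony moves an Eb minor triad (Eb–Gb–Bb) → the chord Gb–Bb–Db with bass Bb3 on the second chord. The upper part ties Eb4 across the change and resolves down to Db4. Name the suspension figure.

4–3 suspension.

At the second chord the bass is Bb3. The suspended Eb4 lies a fourth above the bass; after resolving down by step to Db4, the interval above the bass becomes a third.
Suspension figures are named by those two intervals: 4–3.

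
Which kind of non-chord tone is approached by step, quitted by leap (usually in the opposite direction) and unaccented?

Approach: by step. Departure: by leap. Metric position: weak.
Step in, leap out, from a weak position — an escape tone (échappée). (It is the mirror image of the appoggiatura, which leaps in and steps out on a strong beat.)

Escape tone.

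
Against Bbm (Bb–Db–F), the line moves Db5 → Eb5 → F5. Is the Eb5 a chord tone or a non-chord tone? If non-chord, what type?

Non-chord tone — a passing tone.

The harmony at that moment is Bb minor triad (Bb, Db, F); Eb5 is not a chord tone.
It is approached by step up from Db5 and left by step up to F5.
Step in, step out in the same direction — a passing tone.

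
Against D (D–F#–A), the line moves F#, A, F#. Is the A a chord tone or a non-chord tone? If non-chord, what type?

D major triad contains D, F#, A; A is the fifth, so it is a chord tone.

Chord tone (the fifth of D major triad).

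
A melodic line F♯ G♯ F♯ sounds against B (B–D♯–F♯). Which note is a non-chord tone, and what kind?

The harmony at that moment is B major triad (B, D♯, F♯); G♯ is not a chord tone.
It is approached by step up from F♯ and left by step down to F♯.
Step away and step back to the same note — a neighbor tone (upper neighbor).

G♯ is a neighbor tone.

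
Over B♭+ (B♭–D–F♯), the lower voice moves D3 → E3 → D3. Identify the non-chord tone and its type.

E3 is a neighbor tone.

The harmony at that moment is B♭ augmented triad (B♭, D, F♯); E3 is not a chord tone.
It is approached by step up from D3 and left by step down to D3.
Step away and step back to the same note — a neighbor tone (upper neighbor).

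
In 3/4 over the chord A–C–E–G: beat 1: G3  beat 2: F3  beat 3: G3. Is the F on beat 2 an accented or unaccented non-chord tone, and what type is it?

The harmony at that moment is A minor seventh chord (A, C, E, G); F3 is not a chord tone.
It is approached by step down from G3 and left by step up to G3.
Step away and step back to the same note — a neighbor tone (lower neighbor).
It falls on a weak beat, so it is unaccented.

Unaccented neighbor tone.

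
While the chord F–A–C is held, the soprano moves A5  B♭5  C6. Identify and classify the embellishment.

The harmony at that moment is F major triad (F, A, C); B♭5 is not a chord tone.
It is approached by step up from A5 and left by step up to C6.
Step in, step out in the same direction — a passing tone.

B♭5 is a passing tone.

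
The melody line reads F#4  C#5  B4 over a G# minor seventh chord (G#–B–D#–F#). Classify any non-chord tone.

C#5 is an appoggiatura.

The harmony at that moment is G# minor seventh chord (G#, B, D#, F#); C#5 is not a chord tone.
It is approached by leap up from F#4 and left by step down to B4.
Leap in, step out — an appoggiatura.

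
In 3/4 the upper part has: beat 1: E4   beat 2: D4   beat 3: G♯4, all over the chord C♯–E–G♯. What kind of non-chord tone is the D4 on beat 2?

Escape tone.

The harmony at that moment is C♯ minor triad (C♯, E, G♯); D4 is not a chord tone.
It is approached by step down from E4 and left by leap up to G♯4.
Step in, leap out, on a weak beat — an escape tone.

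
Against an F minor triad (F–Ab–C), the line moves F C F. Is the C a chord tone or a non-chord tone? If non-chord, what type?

Chord tone (the fifth of F minor triad).

F minor triad contains F, Ab, C; C is the fifth, so it is a chord tone.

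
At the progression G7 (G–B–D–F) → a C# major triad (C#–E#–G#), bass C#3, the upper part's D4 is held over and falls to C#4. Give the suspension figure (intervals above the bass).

9–8 suspension.

At the second chord the bass is C#3. The suspended D4 lies a ninth above the bass; after resolving down by step to C#4, the interval above the bass becomes an octave.
Suspension figures are named by those two intervals: 9–8.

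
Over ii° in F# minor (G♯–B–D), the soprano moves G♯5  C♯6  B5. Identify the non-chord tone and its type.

The harmony at that moment is G♯ diminished triad (G♯, B, D); C♯6 is not a chord tone.
It is approached by leap up from G♯5 and left by step down to B5.
Leap in, step out — an appoggiatura.

C♯6 is an appoggiatura.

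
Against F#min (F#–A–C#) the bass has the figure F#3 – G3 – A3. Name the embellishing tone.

G3 is a passing tone.

The harmony at that moment is F# minor triad (F#, A, C#); G3 is not a chord tone.
It is approached by step up from F#3 and left by step up to A3.
Step in, step out in the same direction — a passing tone.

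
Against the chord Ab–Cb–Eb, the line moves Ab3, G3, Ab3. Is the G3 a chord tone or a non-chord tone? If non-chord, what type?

Non-chord tone — a neighbor tone.

The harmony at that moment is Ab minor triad (Ab, Cb, Eb); G3 is not a chord tone.
It is approached by step down from Ab3 and left by step up to Ab3.
Step away and step back to the same note — a neighbor tone (lower neighbor).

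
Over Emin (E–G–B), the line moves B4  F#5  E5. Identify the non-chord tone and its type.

F#5 is an appoggiatura.

The harmony at that moment is E minor triad (E, G, B); F#5 is not a chord tone.
It is approached by leap up from B4 and left by step down to E5.
Leap in, step out — an appoggiatura.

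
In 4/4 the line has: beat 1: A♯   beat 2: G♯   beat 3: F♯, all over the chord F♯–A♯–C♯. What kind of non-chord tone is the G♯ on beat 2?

Passing tone.

The harmony at that moment is F♯ major triad (F♯, A♯, C♯); G♯ is not a chord tone.
It is approached by step down from A♯ and left by step down to F♯.
Step in, step out in the same direction — a passing tone.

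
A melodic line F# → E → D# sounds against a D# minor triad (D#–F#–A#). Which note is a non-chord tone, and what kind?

E is a passing tone.

The harmony at that moment is D# minor triad (D#, F#, A#); E is not a chord tone.
It is approached by step down from F# and left by step down to D#.
Step in, step out in the same direction — a passing tone.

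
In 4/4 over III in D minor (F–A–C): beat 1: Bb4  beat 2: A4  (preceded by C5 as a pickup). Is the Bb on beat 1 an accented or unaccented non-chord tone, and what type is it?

Accented passing tone.

The harmony at that moment is F major triad (F, A, C); Bb4 is not a chord tone.
It is approached by step down from C5 and left by step down to A4.
Step in, step out in the same direction — a passing tone.
It falls on the downbeat, so it is accented.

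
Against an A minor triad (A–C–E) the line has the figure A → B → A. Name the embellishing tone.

B is a neighbor tone.

The harmony at that moment is A minor triad (A, C, E); B is not a chord tone.
It is approached by step up from A and left by step down to A.
Step away and step back to the same note — a neighbor tone (upper neighbor).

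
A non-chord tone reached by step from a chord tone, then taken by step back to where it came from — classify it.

Approach: by step. Departure: by step in the opposite direction, back to the starting pitch.
Stepwise on both sides but reversing to return to the same chord tone — a neighbor tone. (Had it continued onward in the same direction it would be a passing tone instead.)

Neighbor tone.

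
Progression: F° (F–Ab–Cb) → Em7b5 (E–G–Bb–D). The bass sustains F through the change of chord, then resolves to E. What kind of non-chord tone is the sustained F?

F is a suspension.

The harmony at that moment is E half-diminished seventh chord (E, G, Bb, D); F is not a chord tone.
It is held over (the same pitch as the preceding F) and left by step down to E.
Held over from the previous chord and resolving down by step — a suspension.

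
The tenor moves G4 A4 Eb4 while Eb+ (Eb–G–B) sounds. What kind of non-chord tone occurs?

A4 is an escape tone.

The harmony at that moment is Eb augmented triad (Eb, G, B); A4 is not a chord tone.
It is approached by step up from G4 and left by leap down to Eb4.
Step in, leap out — an escape tone.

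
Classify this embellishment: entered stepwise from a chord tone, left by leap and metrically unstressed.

Escape tone.

Approach: by step. Departure: by leap. Metric position: weak.
Step in, leap out, from a weak position — an escape tone (échappée). (It is the mirror image of the appoggiatura, which leaps in and steps out on a strong beat.)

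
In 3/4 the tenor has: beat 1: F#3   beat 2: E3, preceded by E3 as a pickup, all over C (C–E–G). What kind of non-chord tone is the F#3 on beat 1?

Upper neighbor tone.

The harmony at that moment is C major triad (C, E, G); F#3 is not a chord tone.
It is approached by step up from E3 and left by step down to E3.
Step away and step back to the same note — a neighbor tone (upper neighbor).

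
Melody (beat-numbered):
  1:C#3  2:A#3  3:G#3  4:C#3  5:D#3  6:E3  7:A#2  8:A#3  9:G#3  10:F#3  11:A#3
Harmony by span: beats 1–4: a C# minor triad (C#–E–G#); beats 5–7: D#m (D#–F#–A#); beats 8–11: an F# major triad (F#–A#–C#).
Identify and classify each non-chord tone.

A#3 (beat 2) — appoggiatura; E3 (beat 6) — escape tone; G#3 (beat 9) — passing tone.

The harmony at that moment is C# minor triad (C#, E, G#); A#3 is not a chord tone.
It is approached by leap up from C#3 and left by step down to G#3.
Leap in, step out — an appoggiatura.
The harmony at that moment is D# minor triad (D#, F#, A#); E3 is not a chord tone.
It is approached by step up from D#3 and left by leap down to A#2.
Step in, leap out — an escape tone.
The harmony at that moment is F# major triad (F#, A#, C#); G#3 is not a chord tone.
It is approached by step down from A#3 and left by step down to F#3.
Step in, step out in the same direction — a passing tone.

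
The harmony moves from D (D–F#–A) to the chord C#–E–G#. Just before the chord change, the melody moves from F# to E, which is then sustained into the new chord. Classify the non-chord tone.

The harmony at that moment is D major triad (D, F#, A); E is not a chord tone.
It is approached by step down from F# and then sustained as the same pitch into the next harmony.
Arriving early and becoming a chord tone when the harmony changes — an anticipation.

E is an anticipation.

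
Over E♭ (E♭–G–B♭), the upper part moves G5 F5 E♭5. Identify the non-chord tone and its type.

The harmony at that moment is E♭ major triad (E♭, G, B♭); F5 is not a chord tone.
It is approached by step down from G5 and left by step down to E♭5.
Step in, step out in the same direction — a passing tone.

F5 is a passing tone.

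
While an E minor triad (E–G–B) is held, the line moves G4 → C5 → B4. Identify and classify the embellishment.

The harmony at that moment is E minor triad (E, G, B); C5 is not a chord tone.
It is approached by leap up from G4 and left by step down to B4.
Leap in, step out — an appoggiatura.

C5 is an appoggiatura.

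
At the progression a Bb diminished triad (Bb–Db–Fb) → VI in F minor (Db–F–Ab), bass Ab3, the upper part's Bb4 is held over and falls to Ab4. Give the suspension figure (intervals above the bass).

9–8 suspension.

At the second chord the bass is Ab3. The suspended Bb4 lies a ninth above the bass; after resolving down by step to Ab4, the interval above the bass becomes an octave.
Suspension figures are named by those two intervals: 9–8.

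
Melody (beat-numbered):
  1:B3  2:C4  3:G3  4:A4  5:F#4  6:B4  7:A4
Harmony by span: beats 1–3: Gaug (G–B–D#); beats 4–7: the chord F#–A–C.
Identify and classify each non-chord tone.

The harmony at that moment is G augmented triad (G, B, D#); C4 is not a chord tone.
It is approached by step up from B3 and left by leap down to G3.
Step in, leap out — an escape tone.
The harmony at that moment is F# diminished triad (F#, A, C); B4 is not a chord tone.
It is approached by leap up from F#4 and left by step down to A4.
Leap in, step out — an appoggiatura.

C4 (beat 2) — escape tone; B4 (beat 6) — appoggiatura.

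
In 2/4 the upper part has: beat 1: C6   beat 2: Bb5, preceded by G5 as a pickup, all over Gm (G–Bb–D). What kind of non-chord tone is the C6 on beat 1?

The harmony at that moment is G minor triad (G, Bb, D); C6 is not a chord tone.
It is approached by leap up from G5 and left by step down to Bb5.
Leap in, step out, metrically accented — an appoggiatura.

Appoggiatura.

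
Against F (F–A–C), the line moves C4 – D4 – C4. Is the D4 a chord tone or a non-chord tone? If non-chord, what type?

The harmony at that moment is F major triad (F, A, C); D4 is not a chord tone.
It is approached by step up from C4 and left by step down to C4.
Step away and step back to the same note — a neighbor tone (upper neighbor).

Non-chord tone — a neighbor tone.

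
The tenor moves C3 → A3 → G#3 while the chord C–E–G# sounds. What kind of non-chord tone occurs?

The harmony at that moment is C augmented triad (C, E, G#); A3 is not a chord tone.
It is approached by leap up from C3 and left by step down to G#3.
Leap in, step out — an appoggiatura.

A3 is an appoggiatura.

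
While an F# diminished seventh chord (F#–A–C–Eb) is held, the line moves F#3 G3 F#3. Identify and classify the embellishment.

The harmony at that moment is F# diminished seventh chord (F#, A, C, Eb); G3 is not a chord tone.
It is approached by step up from F#3 and left by step down to F#3.
Step away and step back to the same note — a neighbor tone (upper neighbor).

G3 is a neighbor tone.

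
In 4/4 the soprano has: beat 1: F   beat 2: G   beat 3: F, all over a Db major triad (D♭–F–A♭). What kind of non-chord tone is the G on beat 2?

Upper neighbor tone.

The harmony at that moment is D♭ major triad (D♭, F, A♭); G is not a chord tone.
It is approached by step up from F and left by step down to F.
Step away and step back to the same note — a neighbor tone (upper neighbor).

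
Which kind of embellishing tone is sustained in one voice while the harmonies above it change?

Approach: none. Departure: none — a single pitch is sustained while the chords change around it, passing through harmonies that do not contain it.
No melodic motion at all; the dissonance is created entirely by the moving harmonies against the stationary note — a pedal tone (pedal point).

Pedal tone.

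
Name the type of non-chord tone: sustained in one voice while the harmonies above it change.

Approach: none. Departure: none — a single pitch is sustained while the chords change around it, passing through harmonies that do not contain it.
No melodic motion at all; the dissonance is created entirely by the moving harmonies against the stationary note — a pedal tone (pedal point).

Pedal tone.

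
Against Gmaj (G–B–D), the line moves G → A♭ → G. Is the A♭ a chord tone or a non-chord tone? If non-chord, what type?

The harmony at that moment is G major triad (G, B, D); A♭ is not a chord tone.
It is approached by step up from G and left by step down to G.
Step away and step back to the same note — a neighbor tone (upper neighbor).

Non-chord tone — a neighbor tone.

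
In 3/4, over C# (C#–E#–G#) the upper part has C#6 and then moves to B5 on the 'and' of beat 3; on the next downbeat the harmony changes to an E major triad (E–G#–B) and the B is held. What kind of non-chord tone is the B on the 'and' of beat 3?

Anticipation.

The harmony at that moment is C# major triad (C#, E#, G#); B5 is not a chord tone.
It is approached by step down from C#6 and then sustained as the same pitch into the next harmony.
Arriving early and becoming a chord tone when the harmony changes — an anticipation.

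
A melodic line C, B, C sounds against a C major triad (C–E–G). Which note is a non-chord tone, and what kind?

B is a neighbor tone.

The harmony at that moment is C major triad (C, E, G); B is not a chord tone.
It is approached by step down from C and left by step up to C.
Step away and step back to the same note — a neighbor tone (lower neighbor).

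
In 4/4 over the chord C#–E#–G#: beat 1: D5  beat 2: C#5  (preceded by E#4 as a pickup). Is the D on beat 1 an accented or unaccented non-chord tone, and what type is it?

The harmony at that moment is C# major triad (C#, E#, G#); D5 is not a chord tone.
It is approached by leap up from E#4 and left by step down to C#5.
Leap in, step out — an appoggiatura.
It falls on the downbeat, so it is accented.

Accented appoggiatura.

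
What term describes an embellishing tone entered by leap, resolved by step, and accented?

Appoggiatura.

Approach: by leap. Departure: by step. Metric position: strong.
Leap in, step out, in a metrically strong position — an appoggiatura. (It is the mirror image of the escape tone, which steps in and leaps out from a weak position.)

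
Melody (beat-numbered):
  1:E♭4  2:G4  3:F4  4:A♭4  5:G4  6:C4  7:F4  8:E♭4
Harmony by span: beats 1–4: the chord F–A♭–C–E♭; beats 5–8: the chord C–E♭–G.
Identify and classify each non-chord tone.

G4 (beat 2) — appoggiatura; F4 (beat 7) — appoggiatura.

The harmony at that moment is F minor seventh chord (F, A♭, C, E♭); G4 is not a chord tone.
It is approached by leap up from E♭4 and left by step down to F4.
Leap in, step out — an appoggiatura.
The harmony at that moment is C minor triad (C, E♭, G); F4 is not a chord tone.
It is approached by leap up from C4 and left by step down to E♭4.
Leap in, step out — an appoggiatura.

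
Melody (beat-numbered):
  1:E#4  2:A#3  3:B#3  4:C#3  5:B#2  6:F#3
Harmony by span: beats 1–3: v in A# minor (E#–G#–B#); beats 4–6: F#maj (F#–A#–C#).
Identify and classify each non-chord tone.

The harmony at that moment is E# minor triad (E#, G#, B#); A#3 is not a chord tone.
It is approached by leap down from E#4 and left by step up to B#3.
Leap in, step out — an appoggiatura.
The harmony at that moment is F# major triad (F#, A#, C#); B#2 is not a chord tone.
It is approached by step down from C#3 and left by leap up to F#3.
Step in, leap out — an escape tone.

A#3 (beat 2) — appoggiatura; B#2 (beat 5) — escape tone.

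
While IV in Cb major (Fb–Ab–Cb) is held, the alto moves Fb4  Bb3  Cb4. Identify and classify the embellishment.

Bb3 is an appoggiatura.

The harmony at that moment is Fb major triad (Fb, Ab, Cb); Bb3 is not a chord tone.
It is approached by leap down from Fb4 and left by step up to Cb4.
Leap in, step out — an appoggiatura.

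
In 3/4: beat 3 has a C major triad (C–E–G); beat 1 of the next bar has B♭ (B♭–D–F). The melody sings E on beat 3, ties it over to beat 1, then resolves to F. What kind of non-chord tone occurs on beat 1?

Retardation.

The harmony at that moment is B♭ major triad (B♭, D, F); E is not a chord tone.
It is held over (the same pitch as the preceding E) and left by step up to F.
Held over from the previous chord and resolving up by step — a retardation.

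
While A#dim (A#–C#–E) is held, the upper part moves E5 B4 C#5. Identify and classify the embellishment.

The harmony at that moment is A# diminished triad (A#, C#, E); B4 is not a chord tone.
It is approached by leap down from E5 and left by step up to C#5.
Leap in, step out — an appoggiatura.

B4 is an appoggiatura.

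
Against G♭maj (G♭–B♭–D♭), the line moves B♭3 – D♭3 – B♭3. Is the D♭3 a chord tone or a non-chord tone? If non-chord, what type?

Gb major triad contains G♭, B♭, D♭; D♭ is the fifth, so it is a chord tone.

Chord tone (the fifth of Gb major triad).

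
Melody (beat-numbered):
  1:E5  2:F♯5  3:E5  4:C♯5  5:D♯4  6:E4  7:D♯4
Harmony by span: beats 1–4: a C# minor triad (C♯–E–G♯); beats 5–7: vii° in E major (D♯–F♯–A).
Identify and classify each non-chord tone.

The harmony at that moment is C♯ minor triad (C♯, E, G♯); F♯5 is not a chord tone.
It is approached by step up from E5 and left by step down to E5.
Step away and step back to the same note — a neighbor tone (upper neighbor).
The harmony at that moment is D♯ diminished triad (D♯, F♯, A); E4 is not a chord tone.
It is approached by step up from D♯4 and left by step down to D♯4.
Step away and step back to the same note — a neighbor tone (upper neighbor).

F♯5 (beat 2) — neighbor tone; E4 (beat 6) — neighbor tone.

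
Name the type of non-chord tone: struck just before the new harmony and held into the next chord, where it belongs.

Approach: ahead of the chord change (typically by step), so it is dissonant against the current harmony. Departure: none — the same pitch is restated or held and is a chord tone of the new harmony.
Dissonant first, consonant once the harmony catches up: the note simply arrives early — an anticipation. (The reverse timing, consonant first and dissonant after the change, would be a suspension or retardation.)

Anticipation.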